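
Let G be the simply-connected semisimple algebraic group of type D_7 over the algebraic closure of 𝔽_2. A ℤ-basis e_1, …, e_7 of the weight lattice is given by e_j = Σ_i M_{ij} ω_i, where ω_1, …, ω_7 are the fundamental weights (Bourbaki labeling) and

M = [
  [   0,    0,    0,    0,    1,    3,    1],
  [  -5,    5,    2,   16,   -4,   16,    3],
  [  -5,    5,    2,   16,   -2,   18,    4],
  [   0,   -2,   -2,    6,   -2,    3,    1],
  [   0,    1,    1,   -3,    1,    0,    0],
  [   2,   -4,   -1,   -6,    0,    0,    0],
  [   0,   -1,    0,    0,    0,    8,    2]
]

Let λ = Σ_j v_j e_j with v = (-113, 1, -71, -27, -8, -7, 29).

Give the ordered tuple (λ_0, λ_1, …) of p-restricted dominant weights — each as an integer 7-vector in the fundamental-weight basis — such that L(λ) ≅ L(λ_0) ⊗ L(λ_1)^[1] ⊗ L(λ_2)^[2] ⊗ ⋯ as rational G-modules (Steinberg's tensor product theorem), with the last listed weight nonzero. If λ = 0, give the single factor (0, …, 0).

((0, 1, 0, 0, 1, 1, 1), (0, 1, 1, 1, 1, 1, 0))

Compute c_i = Σ_j M_{ij} v_j with v = (-113, 1, -71, -27, -8, -7, 29):
  c_1 = (0)·(-113) + (0)·(1) + (0)·(-71) + (0)·(-27) + (1)·(-8) + (3)·(-7) + (1)·(29) = 0
  c_2 = (-5)·(-113) + (5)·(1) + (2)·(-71) + (16)·(-27) + (-4)·(-8) + (16)·(-7) + (3)·(29) = 3
  c_3 = (-5)·(-113) + (5)·(1) + (2)·(-71) + (16)·(-27) + (-2)·(-8) + (18)·(-7) + (4)·(29) = 2
  c_4 = (0)·(-113) + (-2)·(1) + (-2)·(-71) + (6)·(-27) + (-2)·(-8) + (3)·(-7) + (1)·(29) = 2
  c_5 = (0)·(-113) + (1)·(1) + (1)·(-71) + (-3)·(-27) + (1)·(-8) + (0)·(-7) + (0)·(29) = 3
  c_6 = (2)·(-113) + (-4)·(1) + (-1)·(-71) + (-6)·(-27) + (0)·(-8) + (0)·(-7) + (0)·(29) = 3
  c_7 = (0)·(-113) + (-1)·(1) + (0)·(-71) + (0)·(-27) + (0)·(-8) + (8)·(-7) + (2)·(29) = 1
Expand coordinatewise in base 2:
  c_1 = 0
  c_2 = 3 = 1·2^0 + 1·2^1
  c_3 = 2 = 0·2^0 + 1·2^1
  c_4 = 2 = 0·2^0 + 1·2^1
  c_5 = 3 = 1·2^0 + 1·2^1
  c_6 = 3 = 1·2^0 + 1·2^1
  c_7 = 1 = 1·2^0
p-restricted factor λ_0 = (0, 1, 0, 0, 1, 1, 1)
p-restricted factor λ_1 = (0, 1, 1, 1, 1, 1, 0)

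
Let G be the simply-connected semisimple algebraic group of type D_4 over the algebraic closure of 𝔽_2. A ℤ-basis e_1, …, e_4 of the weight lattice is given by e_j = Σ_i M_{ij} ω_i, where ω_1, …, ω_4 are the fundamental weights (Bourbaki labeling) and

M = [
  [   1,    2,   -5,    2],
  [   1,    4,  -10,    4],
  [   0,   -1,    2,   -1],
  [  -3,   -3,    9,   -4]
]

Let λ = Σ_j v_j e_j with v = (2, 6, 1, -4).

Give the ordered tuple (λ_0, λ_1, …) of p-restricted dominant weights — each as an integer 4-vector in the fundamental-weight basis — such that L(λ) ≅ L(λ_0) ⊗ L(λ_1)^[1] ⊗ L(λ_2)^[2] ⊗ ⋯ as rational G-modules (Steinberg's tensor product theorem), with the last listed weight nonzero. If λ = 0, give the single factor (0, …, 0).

((1, 0, 0, 1),)

Compute c_i = Σ_j M_{ij} v_j with v = (2, 6, 1, -4):
  c_1 = 1*2 + 2*6 + -5*1 + 2*-4 = 1
  c_2 = 1*2 + 4*6 + -10*1 + 4*-4 = 0
  c_3 = 0*2 + -1*6 + 2*1 + -1*-4 = 0
  c_4 = -3*2 + -3*6 + 9*1 + -4*-4 = 1
Expand coordinatewise in base 2:
  c_1 = 1 = 1·2^0
  c_2 = 0
  c_3 = 0
  c_4 = 1 = 1·2^0
p-restricted factor λ_0 = (1, 0, 0, 1)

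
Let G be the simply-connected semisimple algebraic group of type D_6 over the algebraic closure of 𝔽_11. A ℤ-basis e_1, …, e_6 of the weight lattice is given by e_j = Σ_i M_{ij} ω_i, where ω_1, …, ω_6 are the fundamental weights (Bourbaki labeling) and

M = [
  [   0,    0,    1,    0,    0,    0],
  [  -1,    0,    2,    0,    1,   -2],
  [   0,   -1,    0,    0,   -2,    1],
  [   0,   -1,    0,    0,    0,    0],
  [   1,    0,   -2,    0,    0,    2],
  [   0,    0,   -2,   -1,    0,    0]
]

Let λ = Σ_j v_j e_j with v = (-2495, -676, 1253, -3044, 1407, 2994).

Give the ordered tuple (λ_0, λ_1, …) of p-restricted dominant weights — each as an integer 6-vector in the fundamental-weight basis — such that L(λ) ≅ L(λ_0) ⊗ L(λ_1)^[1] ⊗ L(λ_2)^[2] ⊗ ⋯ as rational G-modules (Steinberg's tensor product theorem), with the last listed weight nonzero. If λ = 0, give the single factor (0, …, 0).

((10, 2, 9, 5, 8, 10), (3, 5, 0, 6, 1, 4), (10, 3, 7, 5, 8, 4))

In the fundamental-weight basis, λ has coordinates c = M·v (v = (-2495, -676, 1253, -3044, 1407, 2994)):
  c_1 = 0*-2495 + 0*-676 + 1*1253 + 0*-3044 + 0*1407 + 0*2994 = 1253
  c_2 = -1*-2495 + 0*-676 + 2*1253 + 0*-3044 + 1*1407 + -2*2994 = 420
  c_3 = 0*-2495 + -1*-676 + 0*1253 + 0*-3044 + -2*1407 + 1*2994 = 856
  c_4 = 0*-2495 + -1*-676 + 0*1253 + 0*-3044 + 0*1407 + 0*2994 = 676
  c_5 = 1*-2495 + 0*-676 + -2*1253 + 0*-3044 + 0*1407 + 2*2994 = 987
  c_6 = 0*-2495 + 0*-676 + -2*1253 + -1*-3044 + 0*1407 + 0*2994 = 538
p = 11; digits c_i = Σ_j d_{ij}·11^j, 0 ≤ d_{ij} < 11:
  c_1 = 1253 = 10·11^0 + 3·11^1 + 10·11^2
  c_2 = 420 = 2·11^0 + 5·11^1 + 3·11^2
  c_3 = 856 = 9·11^0 + 0·11^1 + 7·11^2
  c_4 = 676 = 5·11^0 + 6·11^1 + 5·11^2
  c_5 = 987 = 8·11^0 + 1·11^1 + 8·11^2
  c_6 = 538 = 10·11^0 + 4·11^1 + 4·11^2
p-restricted factor λ_0 = (10, 2, 9, 5, 8, 10)
p-restricted factor λ_1 = (3, 5, 0, 6, 1, 4)
p-restricted factor λ_2 = (10, 3, 7, 5, 8, 4)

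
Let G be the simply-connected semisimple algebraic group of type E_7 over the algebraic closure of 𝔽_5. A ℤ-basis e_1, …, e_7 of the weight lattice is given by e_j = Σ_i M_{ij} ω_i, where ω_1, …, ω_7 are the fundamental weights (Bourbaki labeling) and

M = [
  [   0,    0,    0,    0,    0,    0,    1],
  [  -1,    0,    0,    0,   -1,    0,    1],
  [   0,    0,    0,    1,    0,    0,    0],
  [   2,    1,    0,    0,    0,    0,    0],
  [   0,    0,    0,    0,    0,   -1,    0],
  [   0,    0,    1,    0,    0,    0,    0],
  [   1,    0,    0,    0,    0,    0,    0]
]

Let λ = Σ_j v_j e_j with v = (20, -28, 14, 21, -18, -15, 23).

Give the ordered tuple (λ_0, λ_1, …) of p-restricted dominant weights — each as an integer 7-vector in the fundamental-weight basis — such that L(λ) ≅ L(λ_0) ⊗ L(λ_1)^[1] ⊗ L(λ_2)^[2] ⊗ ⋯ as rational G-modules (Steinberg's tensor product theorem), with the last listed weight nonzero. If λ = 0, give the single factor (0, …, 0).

In the fundamental-weight basis, λ has coordinates c = M·v (v = (20, -28, 14, 21, -18, -15, 23)):
  c_1 = 0*20 + 0*-28 + 0*14 + 0*21 + 0*-18 + 0*-15 + 1*23 = 23
  c_2 = -1*20 + 0*-28 + 0*14 + 0*21 + -1*-18 + 0*-15 + 1*23 = 21
  c_3 = 0*20 + 0*-28 + 0*14 + 1*21 + 0*-18 + 0*-15 + 0*23 = 21
  c_4 = 2*20 + 1*-28 + 0*14 + 0*21 + 0*-18 + 0*-15 + 0*23 = 12
  c_5 = 0*20 + 0*-28 + 0*14 + 0*21 + 0*-18 + -1*-15 + 0*23 = 15
  c_6 = 0*20 + 0*-28 + 1*14 + 0*21 + 0*-18 + 0*-15 + 0*23 = 14
  c_7 = 1*20 + 0*-28 + 0*14 + 0*21 + 0*-18 + 0*-15 + 0*23 = 20
Base-5 expansion of each c_i:
  c_1 = 23 = 3·5^0 + 4·5^1
  c_2 = 21 = 1·5^0 + 4·5^1
  c_3 = 21 = 1·5^0 + 4·5^1
  c_4 = 12 = 2·5^0 + 2·5^1
  c_5 = 15 = 0·5^0 + 3·5^1
  c_6 = 14 = 4·5^0 + 2·5^1
  c_7 = 20 = 0·5^0 + 4·5^1
p-restricted factor λ_0 = (3, 1, 1, 2, 0, 4, 0)
p-restricted factor λ_1 = (4, 4, 4, 2, 3, 2, 4)

((3, 1, 1, 2, 0, 4, 0), (4, 4, 4, 2, 3, 2, 4))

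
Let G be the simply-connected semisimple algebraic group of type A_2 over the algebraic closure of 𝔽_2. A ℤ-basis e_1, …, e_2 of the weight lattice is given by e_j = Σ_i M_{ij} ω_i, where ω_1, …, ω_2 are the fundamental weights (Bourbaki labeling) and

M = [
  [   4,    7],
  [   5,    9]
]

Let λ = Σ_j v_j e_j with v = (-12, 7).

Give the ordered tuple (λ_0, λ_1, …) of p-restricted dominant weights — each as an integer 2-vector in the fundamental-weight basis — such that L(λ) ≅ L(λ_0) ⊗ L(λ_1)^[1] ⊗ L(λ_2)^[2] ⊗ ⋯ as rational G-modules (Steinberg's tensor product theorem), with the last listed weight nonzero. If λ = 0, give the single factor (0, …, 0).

((1, 1), (0, 1))

ω-coordinates c = M·v, v = (-12, 7):
  c_1 = 4*-12 + 7*7 = 1
  c_2 = 5*-12 + 9*7 = 3
Expand coordinatewise in base 2:
  c_1 = 1 = 1·2^0
  c_2 = 3 = 1·2^0 + 1·2^1
λ_0 = (1, 1)
λ_1 = (0, 1)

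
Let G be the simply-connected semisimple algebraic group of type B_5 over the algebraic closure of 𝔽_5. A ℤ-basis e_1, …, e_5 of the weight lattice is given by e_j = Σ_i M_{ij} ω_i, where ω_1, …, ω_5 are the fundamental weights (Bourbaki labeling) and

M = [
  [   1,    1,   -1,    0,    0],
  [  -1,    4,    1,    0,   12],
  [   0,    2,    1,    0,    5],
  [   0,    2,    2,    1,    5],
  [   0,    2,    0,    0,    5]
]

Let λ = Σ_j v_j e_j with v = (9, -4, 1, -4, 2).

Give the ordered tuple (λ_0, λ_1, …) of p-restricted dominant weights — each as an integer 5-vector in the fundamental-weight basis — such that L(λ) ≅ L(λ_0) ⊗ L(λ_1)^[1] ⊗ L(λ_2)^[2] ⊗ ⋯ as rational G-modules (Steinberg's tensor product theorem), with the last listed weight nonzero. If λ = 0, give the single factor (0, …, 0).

((4, 0, 3, 0, 2),)

Compute c_i = Σ_j M_{ij} v_j with v = (9, -4, 1, -4, 2):
  c_1 = 1·9 + (1)·(-4) + (-1)·(1) + (0)·(-4) + 0·2 = 4
  c_2 = (-1)·(9) + (4)·(-4) + 1·1 + (0)·(-4) + 12·2 = 0
  c_3 = 0·9 + (2)·(-4) + 1·1 + (0)·(-4) + 5·2 = 3
  c_4 = 0·9 + (2)·(-4) + 2·1 + (1)·(-4) + 5·2 = 0
  c_5 = 0·9 + (2)·(-4) + 0·1 + (0)·(-4) + 5·2 = 2
Base-5 expansion of each c_i:
  c_1 = 4 = 4·5^0
  c_2 = 0
  c_3 = 3 = 3·5^0
  c_4 = 0
  c_5 = 2 = 2·5^0
p-restricted factor λ_0 = (4, 0, 3, 0, 2)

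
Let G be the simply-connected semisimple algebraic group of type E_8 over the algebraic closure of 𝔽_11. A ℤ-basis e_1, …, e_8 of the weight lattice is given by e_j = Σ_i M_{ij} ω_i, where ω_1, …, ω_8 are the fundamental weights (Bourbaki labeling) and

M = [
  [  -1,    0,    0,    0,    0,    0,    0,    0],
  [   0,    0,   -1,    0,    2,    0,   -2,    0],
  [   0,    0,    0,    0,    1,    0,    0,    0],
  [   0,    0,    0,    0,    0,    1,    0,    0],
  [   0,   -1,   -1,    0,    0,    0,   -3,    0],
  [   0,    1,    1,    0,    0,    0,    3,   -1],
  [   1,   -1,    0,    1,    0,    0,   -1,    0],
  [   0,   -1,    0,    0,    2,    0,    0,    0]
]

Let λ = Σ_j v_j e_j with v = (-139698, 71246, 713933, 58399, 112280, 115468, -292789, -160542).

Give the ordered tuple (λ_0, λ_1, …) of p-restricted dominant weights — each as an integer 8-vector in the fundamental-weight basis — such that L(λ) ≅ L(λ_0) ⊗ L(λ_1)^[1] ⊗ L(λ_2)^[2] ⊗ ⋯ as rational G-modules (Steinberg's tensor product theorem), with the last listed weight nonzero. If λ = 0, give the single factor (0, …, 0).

ω-coordinates c = M·v, v = (-139698, 71246, 713933, 58399, 112280, 115468, -292789, -160542):
  c_1 = (-1)·(-139698) + 0·71246 + 0·713933 + 0·58399 + 0·112280 + 0·115468 + (0)·(-292789) + (0)·(-160542) = 139698
  c_2 = (0)·(-139698) + 0·71246 + (-1)·(713933) + 0·58399 + 2·112280 + 0·115468 + (-2)·(-292789) + (0)·(-160542) = 96205
  c_3 = (0)·(-139698) + 0·71246 + 0·713933 + 0·58399 + 1·112280 + 0·115468 + (0)·(-292789) + (0)·(-160542) = 112280
  c_4 = (0)·(-139698) + 0·71246 + 0·713933 + 0·58399 + 0·112280 + 1·115468 + (0)·(-292789) + (0)·(-160542) = 115468
  c_5 = (0)·(-139698) + (-1)·(71246) + (-1)·(713933) + 0·58399 + 0·112280 + 0·115468 + (-3)·(-292789) + (0)·(-160542) = 93188
  c_6 = (0)·(-139698) + 1·71246 + 1·713933 + 0·58399 + 0·112280 + 0·115468 + (3)·(-292789) + (-1)·(-160542) = 67354
  c_7 = (1)·(-139698) + (-1)·(71246) + 0·713933 + 1·58399 + 0·112280 + 0·115468 + (-1)·(-292789) + (0)·(-160542) = 140244
  c_8 = (0)·(-139698) + (-1)·(71246) + 0·713933 + 0·58399 + 2·112280 + 0·115468 + (0)·(-292789) + (0)·(-160542) = 153314
Writing each c_i in base p = 11:
  c_1 = 139698 = 9·11^0 + 5·11^1 + 10·11^2 + 5·11^3 + 9·11^4
  c_2 = 96205 = 10·11^0 + 0·11^1 + 3·11^2 + 6·11^3 + 6·11^4
  c_3 = 112280 = 3·11^0 + 10·11^1 + 3·11^2 + 7·11^3 + 7·11^4
  c_4 = 115468 = 1·11^0 + 3·11^1 + 8·11^2 + 9·11^3 + 7·11^4
  c_5 = 93188 = 7·11^0 + 1·11^1 + 0·11^2 + 4·11^3 + 6·11^4
  c_6 = 67354 = 1·11^0 + 7·11^1 + 6·11^2 + 6·11^3 + 4·11^4
  c_7 = 140244 = 5·11^0 + 0·11^1 + 4·11^2 + 6·11^3 + 9·11^4
  c_8 = 153314 = 7·11^0 + 0·11^1 + 2·11^2 + 5·11^3 + 10·11^4
λ_0 = (9, 10, 3, 1, 7, 1, 5, 7)
λ_1 = (5, 0, 10, 3, 1, 7, 0, 0)
λ_2 = (10, 3, 3, 8, 0, 6, 4, 2)
λ_3 = (5, 6, 7, 9, 4, 6, 6, 5)
λ_4 = (9, 6, 7, 7, 6, 4, 9, 10)

((9, 10, 3, 1, 7, 1, 5, 7), (5, 0, 10, 3, 1, 7, 0, 0), (10, 3, 3, 8, 0, 6, 4, 2), (5, 6, 7, 9, 4, 6, 6, 5), (9, 6, 7, 7, 6, 4, 9, 10))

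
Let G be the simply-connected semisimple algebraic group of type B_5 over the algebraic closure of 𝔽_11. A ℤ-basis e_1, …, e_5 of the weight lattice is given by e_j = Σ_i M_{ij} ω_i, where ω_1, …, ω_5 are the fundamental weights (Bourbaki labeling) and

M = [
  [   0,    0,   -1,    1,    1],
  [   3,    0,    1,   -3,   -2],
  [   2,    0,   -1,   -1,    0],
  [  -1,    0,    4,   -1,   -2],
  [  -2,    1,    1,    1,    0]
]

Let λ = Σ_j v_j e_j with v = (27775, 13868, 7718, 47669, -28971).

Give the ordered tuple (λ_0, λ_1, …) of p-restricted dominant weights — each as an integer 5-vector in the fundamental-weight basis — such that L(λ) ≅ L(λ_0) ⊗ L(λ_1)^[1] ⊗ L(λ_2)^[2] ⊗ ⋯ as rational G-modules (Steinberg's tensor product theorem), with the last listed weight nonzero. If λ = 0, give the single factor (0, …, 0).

In the fundamental-weight basis, λ has coordinates c = M·v (v = (27775, 13868, 7718, 47669, -28971)):
  c_1 = (0)·(27775) + (0)·(13868) + (-1)·(7718) + (1)·(47669) + (1)·(-28971) = 10980
  c_2 = (3)·(27775) + (0)·(13868) + (1)·(7718) + (-3)·(47669) + (-2)·(-28971) = 5978
  c_3 = (2)·(27775) + (0)·(13868) + (-1)·(7718) + (-1)·(47669) + (0)·(-28971) = 163
  c_4 = (-1)·(27775) + (0)·(13868) + (4)·(7718) + (-1)·(47669) + (-2)·(-28971) = 13370
  c_5 = (-2)·(27775) + (1)·(13868) + (1)·(7718) + (1)·(47669) + (0)·(-28971) = 13705
Expand coordinatewise in base 11:
  c_1 = 10980 = 2·11^0 + 8·11^1 + 2·11^2 + 8·11^3
  c_2 = 5978 = 5·11^0 + 4·11^1 + 5·11^2 + 4·11^3
  c_3 = 163 = 9·11^0 + 3·11^1 + 1·11^2
  c_4 = 13370 = 5·11^0 + 5·11^1 + 0·11^2 + 10·11^3
  c_5 = 13705 = 10·11^0 + 2·11^1 + 3·11^2 + 10·11^3
λ_0 = (2, 5, 9, 5, 10)
λ_1 = (8, 4, 3, 5, 2)
λ_2 = (2, 5, 1, 0, 3)
λ_3 = (8, 4, 0, 10, 10)

((2, 5, 9, 5, 10), (8, 4, 3, 5, 2), (2, 5, 1, 0, 3), (8, 4, 0, 10, 10))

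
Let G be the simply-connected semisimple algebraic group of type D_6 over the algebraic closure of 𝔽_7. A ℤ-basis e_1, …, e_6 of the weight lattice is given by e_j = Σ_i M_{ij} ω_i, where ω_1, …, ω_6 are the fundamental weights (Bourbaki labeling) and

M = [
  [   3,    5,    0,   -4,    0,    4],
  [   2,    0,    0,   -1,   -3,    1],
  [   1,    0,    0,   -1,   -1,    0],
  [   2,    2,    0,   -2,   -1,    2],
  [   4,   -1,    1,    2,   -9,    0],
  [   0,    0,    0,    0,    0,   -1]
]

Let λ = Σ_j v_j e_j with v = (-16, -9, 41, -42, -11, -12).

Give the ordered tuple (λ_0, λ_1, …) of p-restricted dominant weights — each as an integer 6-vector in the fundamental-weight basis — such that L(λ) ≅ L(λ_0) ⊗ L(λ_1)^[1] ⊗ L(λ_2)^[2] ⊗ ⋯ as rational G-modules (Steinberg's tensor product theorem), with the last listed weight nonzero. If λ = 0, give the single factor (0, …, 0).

((6, 3, 2, 0, 1, 5), (3, 4, 5, 3, 0, 1))

In the fundamental-weight basis, λ has coordinates c = M·v (v = (-16, -9, 41, -42, -11, -12)):
  c_1 = 3*-16 + 5*-9 + 0*41 + -4*-42 + 0*-11 + 4*-12 = 27
  c_2 = 2*-16 + 0*-9 + 0*41 + -1*-42 + -3*-11 + 1*-12 = 31
  c_3 = 1*-16 + 0*-9 + 0*41 + -1*-42 + -1*-11 + 0*-12 = 37
  c_4 = 2*-16 + 2*-9 + 0*41 + -2*-42 + -1*-11 + 2*-12 = 21
  c_5 = 4*-16 + -1*-9 + 1*41 + 2*-42 + -9*-11 + 0*-12 = 1
  c_6 = 0*-16 + 0*-9 + 0*41 + 0*-42 + 0*-11 + -1*-12 = 12
Base-7 expansion of each c_i:
  c_1 = 27 = 6·7^0 + 3·7^1
  c_2 = 31 = 3·7^0 + 4·7^1
  c_3 = 37 = 2·7^0 + 5·7^1
  c_4 = 21 = 0·7^0 + 3·7^1
  c_5 = 1 = 1·7^0
  c_6 = 12 = 5·7^0 + 1·7^1
λ_0 = (6, 3, 2, 0, 1, 5)
λ_1 = (3, 4, 5, 3, 0, 1)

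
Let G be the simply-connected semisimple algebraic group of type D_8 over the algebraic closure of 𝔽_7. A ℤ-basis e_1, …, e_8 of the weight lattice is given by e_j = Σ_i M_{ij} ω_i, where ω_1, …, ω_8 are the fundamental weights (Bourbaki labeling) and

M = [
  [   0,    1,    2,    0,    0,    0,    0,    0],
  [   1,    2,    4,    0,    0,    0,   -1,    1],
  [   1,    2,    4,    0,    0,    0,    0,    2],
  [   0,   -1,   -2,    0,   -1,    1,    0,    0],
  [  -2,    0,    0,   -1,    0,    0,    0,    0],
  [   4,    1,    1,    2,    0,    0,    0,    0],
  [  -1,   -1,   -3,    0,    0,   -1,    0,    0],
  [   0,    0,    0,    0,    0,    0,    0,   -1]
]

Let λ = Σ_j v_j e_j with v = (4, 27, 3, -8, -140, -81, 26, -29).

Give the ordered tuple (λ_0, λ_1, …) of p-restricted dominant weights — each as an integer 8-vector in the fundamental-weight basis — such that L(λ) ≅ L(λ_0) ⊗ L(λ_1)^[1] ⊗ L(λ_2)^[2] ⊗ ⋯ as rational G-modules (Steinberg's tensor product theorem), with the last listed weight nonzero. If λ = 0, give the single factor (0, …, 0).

Converting to the ω-basis (c_i = row i of M dotted with v = (4, 27, 3, -8, -140, -81, 26, -29)):
  c_1 = (0)·(4) + (1)·(27) + (2)·(3) + (0)·(-8) + (0)·(-140) + (0)·(-81) + (0)·(26) + (0)·(-29) = 33
  c_2 = (1)·(4) + (2)·(27) + (4)·(3) + (0)·(-8) + (0)·(-140) + (0)·(-81) + (-1)·(26) + (1)·(-29) = 15
  c_3 = (1)·(4) + (2)·(27) + (4)·(3) + (0)·(-8) + (0)·(-140) + (0)·(-81) + (0)·(26) + (2)·(-29) = 12
  c_4 = (0)·(4) + (-1)·(27) + (-2)·(3) + (0)·(-8) + (-1)·(-140) + (1)·(-81) + (0)·(26) + (0)·(-29) = 26
  c_5 = (-2)·(4) + (0)·(27) + (0)·(3) + (-1)·(-8) + (0)·(-140) + (0)·(-81) + (0)·(26) + (0)·(-29) = 0
  c_6 = (4)·(4) + (1)·(27) + (1)·(3) + (2)·(-8) + (0)·(-140) + (0)·(-81) + (0)·(26) + (0)·(-29) = 30
  c_7 = (-1)·(4) + (-1)·(27) + (-3)·(3) + (0)·(-8) + (0)·(-140) + (-1)·(-81) + (0)·(26) + (0)·(-29) = 41
  c_8 = (0)·(4) + (0)·(27) + (0)·(3) + (0)·(-8) + (0)·(-140) + (0)·(-81) + (0)·(26) + (-1)·(-29) = 29
p = 7; digits c_i = Σ_j d_{ij}·7^j, 0 ≤ d_{ij} < 7:
  c_1 = 33 = 5·7^0 + 4·7^1
  c_2 = 15 = 1·7^0 + 2·7^1
  c_3 = 12 = 5·7^0 + 1·7^1
  c_4 = 26 = 5·7^0 + 3·7^1
  c_5 = 0
  c_6 = 30 = 2·7^0 + 4·7^1
  c_7 = 41 = 6·7^0 + 5·7^1
  c_8 = 29 = 1·7^0 + 4·7^1
p-restricted factor λ_0 = (5, 1, 5, 5, 0, 2, 6, 1)
p-restricted factor λ_1 = (4, 2, 1, 3, 0, 4, 5, 4)

((5, 1, 5, 5, 0, 2, 6, 1), (4, 2, 1, 3, 0, 4, 5, 4))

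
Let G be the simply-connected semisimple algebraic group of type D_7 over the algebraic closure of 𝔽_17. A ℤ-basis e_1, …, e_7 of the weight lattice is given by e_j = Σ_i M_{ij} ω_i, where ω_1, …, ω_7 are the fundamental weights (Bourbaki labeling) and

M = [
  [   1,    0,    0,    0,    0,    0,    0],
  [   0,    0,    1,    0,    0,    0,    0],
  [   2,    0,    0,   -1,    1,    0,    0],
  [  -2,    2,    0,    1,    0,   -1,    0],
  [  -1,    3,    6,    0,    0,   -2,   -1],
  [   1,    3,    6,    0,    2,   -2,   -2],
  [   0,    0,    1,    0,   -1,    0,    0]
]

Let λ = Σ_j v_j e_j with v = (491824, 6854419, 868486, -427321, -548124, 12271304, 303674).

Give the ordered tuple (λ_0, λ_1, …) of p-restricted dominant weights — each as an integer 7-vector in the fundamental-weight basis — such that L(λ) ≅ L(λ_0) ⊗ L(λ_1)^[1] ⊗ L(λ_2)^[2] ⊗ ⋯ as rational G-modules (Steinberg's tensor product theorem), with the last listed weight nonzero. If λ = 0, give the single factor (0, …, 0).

((14, 7, 10, 11, 0, 5, 0), (13, 2, 10, 15, 15, 8, 13), (1, 13, 10, 6, 12, 0, 5), (15, 6, 5, 5, 3, 4, 16), (5, 10, 10, 0, 5, 0, 16))

Compute c_i = Σ_j M_{ij} v_j with v = (491824, 6854419, 868486, -427321, -548124, 12271304, 303674):
  c_1 = 1*491824 + 0*6854419 + 0*868486 + 0*-427321 + 0*-548124 + 0*12271304 + 0*303674 = 491824
  c_2 = 0*491824 + 0*6854419 + 1*868486 + 0*-427321 + 0*-548124 + 0*12271304 + 0*303674 = 868486
  c_3 = 2*491824 + 0*6854419 + 0*868486 + -1*-427321 + 1*-548124 + 0*12271304 + 0*303674 = 862845
  c_4 = -2*491824 + 2*6854419 + 0*868486 + 1*-427321 + 0*-548124 + -1*12271304 + 0*303674 = 26565
  c_5 = -1*491824 + 3*6854419 + 6*868486 + 0*-427321 + 0*-548124 + -2*12271304 + -1*303674 = 436067
  c_6 = 1*491824 + 3*6854419 + 6*868486 + 0*-427321 + 2*-548124 + -2*12271304 + -2*303674 = 19793
  c_7 = 0*491824 + 0*6854419 + 1*868486 + 0*-427321 + -1*-548124 + 0*12271304 + 0*303674 = 1416610
Writing each c_i in base p = 17:
  c_1 = 491824 = 14·17^0 + 13·17^1 + 1·17^2 + 15·17^3 + 5·17^4
  c_2 = 868486 = 7·17^0 + 2·17^1 + 13·17^2 + 6·17^3 + 10·17^4
  c_3 = 862845 = 10·17^0 + 10·17^1 + 10·17^2 + 5·17^3 + 10·17^4
  c_4 = 26565 = 11·17^0 + 15·17^1 + 6·17^2 + 5·17^3
  c_5 = 436067 = 0·17^0 + 15·17^1 + 12·17^2 + 3·17^3 + 5·17^4
  c_6 = 19793 = 5·17^0 + 8·17^1 + 0·17^2 + 4·17^3
  c_7 = 1416610 = 0·17^0 + 13·17^1 + 5·17^2 + 16·17^3 + 16·17^4
Factor λ_0 = (14, 7, 10, 11, 0, 5, 0)
Factor λ_1 = (13, 2, 10, 15, 15, 8, 13)
Factor λ_2 = (1, 13, 10, 6, 12, 0, 5)
Factor λ_3 = (15, 6, 5, 5, 3, 4, 16)
Factor λ_4 = (5, 10, 10, 0, 5, 0, 16)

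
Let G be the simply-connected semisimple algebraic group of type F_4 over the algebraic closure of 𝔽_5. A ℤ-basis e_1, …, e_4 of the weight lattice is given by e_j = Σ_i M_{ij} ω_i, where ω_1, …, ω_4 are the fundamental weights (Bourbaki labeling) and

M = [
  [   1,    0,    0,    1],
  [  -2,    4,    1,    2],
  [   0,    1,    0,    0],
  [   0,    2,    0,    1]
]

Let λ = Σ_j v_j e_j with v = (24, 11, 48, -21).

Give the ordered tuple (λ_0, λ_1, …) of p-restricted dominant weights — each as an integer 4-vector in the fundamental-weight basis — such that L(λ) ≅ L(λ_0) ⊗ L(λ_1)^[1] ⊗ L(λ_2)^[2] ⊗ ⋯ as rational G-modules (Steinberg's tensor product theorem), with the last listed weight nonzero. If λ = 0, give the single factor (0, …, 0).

Converting to the ω-basis (c_i = row i of M dotted with v = (24, 11, 48, -21)):
  c_1 = 1·24 + 0·11 + 0·48 + (1)·(-21) = 3
  c_2 = (-2)·(24) + 4·11 + 1·48 + (2)·(-21) = 2
  c_3 = 0·24 + 1·11 + 0·48 + (0)·(-21) = 11
  c_4 = 0·24 + 2·11 + 0·48 + (1)·(-21) = 1
Base-5 expansion of each c_i:
  c_1 = 3 = 3·5^0
  c_2 = 2 = 2·5^0
  c_3 = 11 = 1·5^0 + 2·5^1
  c_4 = 1 = 1·5^0
λ_0 = (3, 2, 1, 1)
λ_1 = (0, 0, 2, 0)

((3, 2, 1, 1), (0, 0, 2, 0))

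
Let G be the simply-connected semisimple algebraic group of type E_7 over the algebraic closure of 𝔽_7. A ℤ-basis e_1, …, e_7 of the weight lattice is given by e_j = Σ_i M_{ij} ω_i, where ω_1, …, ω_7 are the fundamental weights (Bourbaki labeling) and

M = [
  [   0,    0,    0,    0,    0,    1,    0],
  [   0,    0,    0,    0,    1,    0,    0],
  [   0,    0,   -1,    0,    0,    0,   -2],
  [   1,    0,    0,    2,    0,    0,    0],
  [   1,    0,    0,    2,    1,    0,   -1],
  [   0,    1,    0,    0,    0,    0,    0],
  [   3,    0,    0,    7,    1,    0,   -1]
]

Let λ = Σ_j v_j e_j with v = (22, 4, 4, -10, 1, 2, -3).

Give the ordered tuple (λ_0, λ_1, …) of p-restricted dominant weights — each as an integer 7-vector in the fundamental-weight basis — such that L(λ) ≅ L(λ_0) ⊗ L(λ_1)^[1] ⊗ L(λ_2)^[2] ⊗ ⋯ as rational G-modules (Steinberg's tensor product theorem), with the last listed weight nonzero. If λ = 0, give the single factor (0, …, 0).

((2, 1, 2, 2, 6, 4, 0),)

Converting to the ω-basis (c_i = row i of M dotted with v = (22, 4, 4, -10, 1, 2, -3)):
  c_1 = (0)·(22) + (0)·(4) + (0)·(4) + (0)·(-10) + (0)·(1) + (1)·(2) + (0)·(-3) = 2
  c_2 = (0)·(22) + (0)·(4) + (0)·(4) + (0)·(-10) + (1)·(1) + (0)·(2) + (0)·(-3) = 1
  c_3 = (0)·(22) + (0)·(4) + (-1)·(4) + (0)·(-10) + (0)·(1) + (0)·(2) + (-2)·(-3) = 2
  c_4 = (1)·(22) + (0)·(4) + (0)·(4) + (2)·(-10) + (0)·(1) + (0)·(2) + (0)·(-3) = 2
  c_5 = (1)·(22) + (0)·(4) + (0)·(4) + (2)·(-10) + (1)·(1) + (0)·(2) + (-1)·(-3) = 6
  c_6 = (0)·(22) + (1)·(4) + (0)·(4) + (0)·(-10) + (0)·(1) + (0)·(2) + (0)·(-3) = 4
  c_7 = (3)·(22) + (0)·(4) + (0)·(4) + (7)·(-10) + (1)·(1) + (0)·(2) + (-1)·(-3) = 0
p = 7; digits c_i = Σ_j d_{ij}·7^j, 0 ≤ d_{ij} < 7:
  c_1 = 2 = 2·7^0
  c_2 = 1 = 1·7^0
  c_3 = 2 = 2·7^0
  c_4 = 2 = 2·7^0
  c_5 = 6 = 6·7^0
  c_6 = 4 = 4·7^0
  c_7 = 0
p-restricted factor λ_0 = (2, 1, 2, 2, 6, 4, 0)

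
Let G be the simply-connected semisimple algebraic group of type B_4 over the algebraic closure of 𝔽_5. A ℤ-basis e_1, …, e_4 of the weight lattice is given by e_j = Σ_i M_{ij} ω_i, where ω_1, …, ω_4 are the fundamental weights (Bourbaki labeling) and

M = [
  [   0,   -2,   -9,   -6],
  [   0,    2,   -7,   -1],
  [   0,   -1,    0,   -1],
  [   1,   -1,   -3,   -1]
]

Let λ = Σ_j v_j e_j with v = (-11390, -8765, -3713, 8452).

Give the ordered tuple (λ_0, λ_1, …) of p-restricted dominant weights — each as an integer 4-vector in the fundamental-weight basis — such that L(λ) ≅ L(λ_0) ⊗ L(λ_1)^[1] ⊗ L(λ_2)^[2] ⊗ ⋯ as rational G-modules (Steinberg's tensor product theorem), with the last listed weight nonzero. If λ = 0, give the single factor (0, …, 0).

Converting to the ω-basis (c_i = row i of M dotted with v = (-11390, -8765, -3713, 8452)):
  c_1 = (0)·(-11390) + (-2)·(-8765) + (-9)·(-3713) + (-6)·(8452) = 235
  c_2 = (0)·(-11390) + (2)·(-8765) + (-7)·(-3713) + (-1)·(8452) = 9
  c_3 = (0)·(-11390) + (-1)·(-8765) + (0)·(-3713) + (-1)·(8452) = 313
  c_4 = (1)·(-11390) + (-1)·(-8765) + (-3)·(-3713) + (-1)·(8452) = 62
p = 5; digits c_i = Σ_j d_{ij}·5^j, 0 ≤ d_{ij} < 5:
  c_1 = 235 = 0·5^0 + 2·5^1 + 4·5^2 + 1·5^3
  c_2 = 9 = 4·5^0 + 1·5^1
  c_3 = 313 = 3·5^0 + 2·5^1 + 2·5^2 + 2·5^3
  c_4 = 62 = 2·5^0 + 2·5^1 + 2·5^2
Factor λ_0 = (0, 4, 3, 2)
Factor λ_1 = (2, 1, 2, 2)
Factor λ_2 = (4, 0, 2, 2)
Factor λ_3 = (1, 0, 2, 0)

((0, 4, 3, 2), (2, 1, 2, 2), (4, 0, 2, 2), (1, 0, 2, 0))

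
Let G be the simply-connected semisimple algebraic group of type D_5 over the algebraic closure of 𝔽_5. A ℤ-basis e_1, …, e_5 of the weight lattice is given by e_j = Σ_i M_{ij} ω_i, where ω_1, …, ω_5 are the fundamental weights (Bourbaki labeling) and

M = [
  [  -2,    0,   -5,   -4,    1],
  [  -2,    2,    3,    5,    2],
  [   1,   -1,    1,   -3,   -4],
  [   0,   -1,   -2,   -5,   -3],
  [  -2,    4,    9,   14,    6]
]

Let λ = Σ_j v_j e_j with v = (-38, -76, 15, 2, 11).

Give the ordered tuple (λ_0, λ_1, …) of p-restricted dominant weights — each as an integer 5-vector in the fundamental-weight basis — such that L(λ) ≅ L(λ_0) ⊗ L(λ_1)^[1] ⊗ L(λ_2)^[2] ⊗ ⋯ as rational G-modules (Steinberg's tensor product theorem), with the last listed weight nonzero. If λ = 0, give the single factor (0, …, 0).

((4, 1, 3, 3, 1),)

Converting to the ω-basis (c_i = row i of M dotted with v = (-38, -76, 15, 2, 11)):
  c_1 = (-2)·(-38) + (0)·(-76) + (-5)·(15) + (-4)·(2) + 1·11 = 4
  c_2 = (-2)·(-38) + (2)·(-76) + 3·15 + 5·2 + 2·11 = 1
  c_3 = (1)·(-38) + (-1)·(-76) + 1·15 + (-3)·(2) + (-4)·(11) = 3
  c_4 = (0)·(-38) + (-1)·(-76) + (-2)·(15) + (-5)·(2) + (-3)·(11) = 3
  c_5 = (-2)·(-38) + (4)·(-76) + 9·15 + 14·2 + 6·11 = 1
Base-5 expansion of each c_i:
  c_1 = 4 = 4·5^0
  c_2 = 1 = 1·5^0
  c_3 = 3 = 3·5^0
  c_4 = 3 = 3·5^0
  c_5 = 1 = 1·5^0
λ_0 = (4, 1, 3, 3, 1)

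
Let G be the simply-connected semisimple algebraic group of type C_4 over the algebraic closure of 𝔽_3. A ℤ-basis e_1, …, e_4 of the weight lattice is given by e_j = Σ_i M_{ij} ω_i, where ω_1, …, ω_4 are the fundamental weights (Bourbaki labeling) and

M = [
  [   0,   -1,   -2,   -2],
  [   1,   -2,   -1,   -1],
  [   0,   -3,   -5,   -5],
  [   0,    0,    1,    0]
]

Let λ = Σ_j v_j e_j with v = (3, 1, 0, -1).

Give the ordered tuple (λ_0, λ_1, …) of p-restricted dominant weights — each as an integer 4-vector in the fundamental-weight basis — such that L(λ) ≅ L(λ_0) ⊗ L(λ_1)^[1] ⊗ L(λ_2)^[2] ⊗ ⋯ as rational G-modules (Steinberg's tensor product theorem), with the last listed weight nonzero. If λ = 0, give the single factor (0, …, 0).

Change of basis e → ω: c = M·v where v = (3, 1, 0, -1):
  c_1 = (0)·(3) + (-1)·(1) + (-2)·(0) + (-2)·(-1) = 1
  c_2 = (1)·(3) + (-2)·(1) + (-1)·(0) + (-1)·(-1) = 2
  c_3 = (0)·(3) + (-3)·(1) + (-5)·(0) + (-5)·(-1) = 2
  c_4 = (0)·(3) + (0)·(1) + (1)·(0) + (0)·(-1) = 0
Base-3 expansion of each c_i:
  c_1 = 1 = 1·3^0
  c_2 = 2 = 2·3^0
  c_3 = 2 = 2·3^0
  c_4 = 0
Factor λ_0 = (1, 2, 2, 0)

((1, 2, 2, 0),)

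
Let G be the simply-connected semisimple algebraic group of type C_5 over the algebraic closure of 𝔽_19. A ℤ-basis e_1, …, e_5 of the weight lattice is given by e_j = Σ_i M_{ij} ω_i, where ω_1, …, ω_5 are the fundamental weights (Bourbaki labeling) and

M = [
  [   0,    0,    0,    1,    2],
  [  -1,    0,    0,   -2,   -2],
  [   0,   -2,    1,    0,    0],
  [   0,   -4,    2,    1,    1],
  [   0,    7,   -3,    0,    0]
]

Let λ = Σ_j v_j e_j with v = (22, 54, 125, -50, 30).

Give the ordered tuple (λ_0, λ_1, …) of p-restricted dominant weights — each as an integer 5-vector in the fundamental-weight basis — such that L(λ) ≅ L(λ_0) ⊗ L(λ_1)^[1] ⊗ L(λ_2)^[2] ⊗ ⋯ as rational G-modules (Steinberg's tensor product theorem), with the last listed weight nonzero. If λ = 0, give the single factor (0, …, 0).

((10, 18, 17, 14, 3),)

In the fundamental-weight basis, λ has coordinates c = M·v (v = (22, 54, 125, -50, 30)):
  c_1 = (0)·(22) + (0)·(54) + (0)·(125) + (1)·(-50) + (2)·(30) = 10
  c_2 = (-1)·(22) + (0)·(54) + (0)·(125) + (-2)·(-50) + (-2)·(30) = 18
  c_3 = (0)·(22) + (-2)·(54) + (1)·(125) + (0)·(-50) + (0)·(30) = 17
  c_4 = (0)·(22) + (-4)·(54) + (2)·(125) + (1)·(-50) + (1)·(30) = 14
  c_5 = (0)·(22) + (7)·(54) + (-3)·(125) + (0)·(-50) + (0)·(30) = 3
Expand coordinatewise in base 19:
  c_1 = 10 = 10·19^0
  c_2 = 18 = 18·19^0
  c_3 = 17 = 17·19^0
  c_4 = 14 = 14·19^0
  c_5 = 3 = 3·19^0
λ_0 = (10, 18, 17, 14, 3)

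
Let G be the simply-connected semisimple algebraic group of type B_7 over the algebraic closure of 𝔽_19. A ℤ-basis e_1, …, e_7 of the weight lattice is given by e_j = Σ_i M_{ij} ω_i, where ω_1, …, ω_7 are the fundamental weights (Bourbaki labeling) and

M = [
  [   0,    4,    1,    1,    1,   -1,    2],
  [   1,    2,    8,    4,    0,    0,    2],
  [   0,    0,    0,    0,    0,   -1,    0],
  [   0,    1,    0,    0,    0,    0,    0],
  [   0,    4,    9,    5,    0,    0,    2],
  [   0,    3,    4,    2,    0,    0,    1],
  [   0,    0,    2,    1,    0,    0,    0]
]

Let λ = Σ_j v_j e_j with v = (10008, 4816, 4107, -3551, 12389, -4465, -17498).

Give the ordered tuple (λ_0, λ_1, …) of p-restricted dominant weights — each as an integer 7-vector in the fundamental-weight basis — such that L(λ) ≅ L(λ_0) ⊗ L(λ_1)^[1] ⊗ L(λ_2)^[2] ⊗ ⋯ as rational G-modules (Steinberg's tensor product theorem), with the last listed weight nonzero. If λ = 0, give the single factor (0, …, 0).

((6, 9, 0, 9, 18, 6, 8), (12, 2, 7, 6, 11, 7, 17), (4, 9, 12, 13, 9, 17, 12))

Compute c_i = Σ_j M_{ij} v_j with v = (10008, 4816, 4107, -3551, 12389, -4465, -17498):
  c_1 = (0)·(10008) + (4)·(4816) + (1)·(4107) + (1)·(-3551) + (1)·(12389) + (-1)·(-4465) + (2)·(-17498) = 1678
  c_2 = (1)·(10008) + (2)·(4816) + (8)·(4107) + (4)·(-3551) + (0)·(12389) + (0)·(-4465) + (2)·(-17498) = 3296
  c_3 = (0)·(10008) + (0)·(4816) + (0)·(4107) + (0)·(-3551) + (0)·(12389) + (-1)·(-4465) + (0)·(-17498) = 4465
  c_4 = (0)·(10008) + (1)·(4816) + (0)·(4107) + (0)·(-3551) + (0)·(12389) + (0)·(-4465) + (0)·(-17498) = 4816
  c_5 = (0)·(10008) + (4)·(4816) + (9)·(4107) + (5)·(-3551) + (0)·(12389) + (0)·(-4465) + (2)·(-17498) = 3476
  c_6 = (0)·(10008) + (3)·(4816) + (4)·(4107) + (2)·(-3551) + (0)·(12389) + (0)·(-4465) + (1)·(-17498) = 6276
  c_7 = (0)·(10008) + (0)·(4816) + (2)·(4107) + (1)·(-3551) + (0)·(12389) + (0)·(-4465) + (0)·(-17498) = 4663
Writing each c_i in base p = 19:
  c_1 = 1678 = 6·19^0 + 12·19^1 + 4·19^2
  c_2 = 3296 = 9·19^0 + 2·19^1 + 9·19^2
  c_3 = 4465 = 0·19^0 + 7·19^1 + 12·19^2
  c_4 = 4816 = 9·19^0 + 6·19^1 + 13·19^2
  c_5 = 3476 = 18·19^0 + 11·19^1 + 9·19^2
  c_6 = 6276 = 6·19^0 + 7·19^1 + 17·19^2
  c_7 = 4663 = 8·19^0 + 17·19^1 + 12·19^2
λ_0 = (6, 9, 0, 9, 18, 6, 8)
λ_1 = (12, 2, 7, 6, 11, 7, 17)
λ_2 = (4, 9, 12, 13, 9, 17, 12)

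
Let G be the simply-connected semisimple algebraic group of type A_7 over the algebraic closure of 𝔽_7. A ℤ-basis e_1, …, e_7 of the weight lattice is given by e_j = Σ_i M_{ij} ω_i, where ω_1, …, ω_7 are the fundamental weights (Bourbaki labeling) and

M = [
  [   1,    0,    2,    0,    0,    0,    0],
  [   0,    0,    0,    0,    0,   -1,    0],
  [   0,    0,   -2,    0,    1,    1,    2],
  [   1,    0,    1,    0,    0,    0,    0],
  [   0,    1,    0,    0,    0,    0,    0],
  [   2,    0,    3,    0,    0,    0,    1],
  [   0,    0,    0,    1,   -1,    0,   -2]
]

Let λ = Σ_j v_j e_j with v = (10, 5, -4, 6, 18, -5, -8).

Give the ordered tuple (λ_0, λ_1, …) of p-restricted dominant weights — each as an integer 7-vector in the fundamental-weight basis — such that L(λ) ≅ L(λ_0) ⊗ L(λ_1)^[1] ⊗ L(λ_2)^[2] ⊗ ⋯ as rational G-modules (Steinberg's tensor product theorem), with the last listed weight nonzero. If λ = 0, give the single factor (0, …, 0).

Change of basis e → ω: c = M·v where v = (10, 5, -4, 6, 18, -5, -8):
  c_1 = 1*10 + 0*5 + 2*-4 + 0*6 + 0*18 + 0*-5 + 0*-8 = 2
  c_2 = 0*10 + 0*5 + 0*-4 + 0*6 + 0*18 + -1*-5 + 0*-8 = 5
  c_3 = 0*10 + 0*5 + -2*-4 + 0*6 + 1*18 + 1*-5 + 2*-8 = 5
  c_4 = 1*10 + 0*5 + 1*-4 + 0*6 + 0*18 + 0*-5 + 0*-8 = 6
  c_5 = 0*10 + 1*5 + 0*-4 + 0*6 + 0*18 + 0*-5 + 0*-8 = 5
  c_6 = 2*10 + 0*5 + 3*-4 + 0*6 + 0*18 + 0*-5 + 1*-8 = 0
  c_7 = 0*10 + 0*5 + 0*-4 + 1*6 + -1*18 + 0*-5 + -2*-8 = 4
Expand coordinatewise in base 7:
  c_1 = 2 = 2·7^0
  c_2 = 5 = 5·7^0
  c_3 = 5 = 5·7^0
  c_4 = 6 = 6·7^0
  c_5 = 5 = 5·7^0
  c_6 = 0
  c_7 = 4 = 4·7^0
λ_0 = (2, 5, 5, 6, 5, 0, 4)

((2, 5, 5, 6, 5, 0, 4),)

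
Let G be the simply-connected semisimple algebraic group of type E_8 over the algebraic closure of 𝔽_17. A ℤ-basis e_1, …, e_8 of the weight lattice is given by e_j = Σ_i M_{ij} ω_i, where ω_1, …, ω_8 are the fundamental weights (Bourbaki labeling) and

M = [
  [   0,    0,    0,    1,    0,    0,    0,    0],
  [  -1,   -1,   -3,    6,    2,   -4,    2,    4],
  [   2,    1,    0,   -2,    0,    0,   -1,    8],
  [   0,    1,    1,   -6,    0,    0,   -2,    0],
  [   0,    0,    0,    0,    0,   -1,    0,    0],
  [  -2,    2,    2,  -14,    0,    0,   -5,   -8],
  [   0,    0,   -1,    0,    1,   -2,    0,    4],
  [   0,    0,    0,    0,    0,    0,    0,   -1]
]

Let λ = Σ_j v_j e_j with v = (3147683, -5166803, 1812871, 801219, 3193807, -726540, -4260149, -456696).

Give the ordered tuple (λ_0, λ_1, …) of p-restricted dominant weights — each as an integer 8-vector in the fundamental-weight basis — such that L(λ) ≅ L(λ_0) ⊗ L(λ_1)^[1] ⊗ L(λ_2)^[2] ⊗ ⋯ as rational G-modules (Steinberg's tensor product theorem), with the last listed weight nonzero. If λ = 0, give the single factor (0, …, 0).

Change of basis e → ω: c = M·v where v = (3147683, -5166803, 1812871, 801219, 3193807, -726540, -4260149, -456696):
  c_1 = 0·3147683 + (0)·(-5166803) + 0·1812871 + 1·801219 + 0·3193807 + (0)·(-726540) + (0)·(-4260149) + (0)·(-456696) = 801219
  c_2 = (-1)·(3147683) + (-1)·(-5166803) + (-3)·(1812871) + 6·801219 + 2·3193807 + (-4)·(-726540) + (2)·(-4260149) + (4)·(-456696) = 334513
  c_3 = 2·3147683 + (1)·(-5166803) + 0·1812871 + (-2)·(801219) + 0·3193807 + (0)·(-726540) + (-1)·(-4260149) + (8)·(-456696) = 132706
  c_4 = 0·3147683 + (1)·(-5166803) + 1·1812871 + (-6)·(801219) + 0·3193807 + (0)·(-726540) + (-2)·(-4260149) + (0)·(-456696) = 359052
  c_5 = 0·3147683 + (0)·(-5166803) + 0·1812871 + 0·801219 + 0·3193807 + (-1)·(-726540) + (0)·(-4260149) + (0)·(-456696) = 726540
  c_6 = (-2)·(3147683) + (2)·(-5166803) + 2·1812871 + (-14)·(801219) + 0·3193807 + (0)·(-726540) + (-5)·(-4260149) + (-8)·(-456696) = 734017
  c_7 = 0·3147683 + (0)·(-5166803) + (-1)·(1812871) + 0·801219 + 1·3193807 + (-2)·(-726540) + (0)·(-4260149) + (4)·(-456696) = 1007232
  c_8 = 0·3147683 + (0)·(-5166803) + 0·1812871 + 0·801219 + 0·3193807 + (0)·(-726540) + (0)·(-4260149) + (-1)·(-456696) = 456696
Base-17 expansion of each c_i:
  c_1 = 801219 = 9·17^0 + 6·17^1 + 1·17^2 + 10·17^3 + 9·17^4
  c_2 = 334513 = 4·17^0 + 8·17^1 + 1·17^2 + 0·17^3 + 4·17^4
  c_3 = 132706 = 4·17^0 + 3·17^1 + 0·17^2 + 10·17^3 + 1·17^4
  c_4 = 359052 = 12·17^0 + 6·17^1 + 1·17^2 + 5·17^3 + 4·17^4
  c_5 = 726540 = 11·17^0 + 16·17^1 + 14·17^2 + 11·17^3 + 8·17^4
  c_6 = 734017 = 8·17^0 + 14·17^1 + 6·17^2 + 13·17^3 + 8·17^4
  c_7 = 1007232 = 16·17^0 + 3·17^1 + 0·17^2 + 1·17^3 + 12·17^4
  c_8 = 456696 = 8·17^0 + 4·17^1 + 16·17^2 + 7·17^3 + 5·17^4
Factor λ_0 = (9, 4, 4, 12, 11, 8, 16, 8)
Factor λ_1 = (6, 8, 3, 6, 16, 14, 3, 4)
Factor λ_2 = (1, 1, 0, 1, 14, 6, 0, 16)
Factor λ_3 = (10, 0, 10, 5, 11, 13, 1, 7)
Factor λ_4 = (9, 4, 1, 4, 8, 8, 12, 5)

((9, 4, 4, 12, 11, 8, 16, 8), (6, 8, 3, 6, 16, 14, 3, 4), (1, 1, 0, 1, 14, 6, 0, 16), (10, 0, 10, 5, 11, 13, 1, 7), (9, 4, 1, 4, 8, 8, 12, 5))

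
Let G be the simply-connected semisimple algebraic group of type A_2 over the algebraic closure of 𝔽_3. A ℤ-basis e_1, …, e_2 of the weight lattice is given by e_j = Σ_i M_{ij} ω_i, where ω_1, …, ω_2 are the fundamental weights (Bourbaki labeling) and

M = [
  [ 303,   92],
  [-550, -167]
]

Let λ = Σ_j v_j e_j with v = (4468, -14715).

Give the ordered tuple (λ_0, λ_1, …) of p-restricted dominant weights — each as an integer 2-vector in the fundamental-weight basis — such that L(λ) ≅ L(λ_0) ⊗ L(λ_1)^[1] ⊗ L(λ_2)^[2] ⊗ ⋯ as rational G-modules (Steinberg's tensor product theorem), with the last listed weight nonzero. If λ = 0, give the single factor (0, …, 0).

Compute c_i = Σ_j M_{ij} v_j with v = (4468, -14715):
  c_1 = 303·4468 + (92)·(-14715) = 24
  c_2 = (-550)·(4468) + (-167)·(-14715) = 5
p = 3; digits c_i = Σ_j d_{ij}·3^j, 0 ≤ d_{ij} < 3:
  c_1 = 24 = 0·3^0 + 2·3^1 + 2·3^2
  c_2 = 5 = 2·3^0 + 1·3^1
Factor λ_0 = (0, 2)
Factor λ_1 = (2, 1)
Factor λ_2 = (2, 0)

((0, 2), (2, 1), (2, 0))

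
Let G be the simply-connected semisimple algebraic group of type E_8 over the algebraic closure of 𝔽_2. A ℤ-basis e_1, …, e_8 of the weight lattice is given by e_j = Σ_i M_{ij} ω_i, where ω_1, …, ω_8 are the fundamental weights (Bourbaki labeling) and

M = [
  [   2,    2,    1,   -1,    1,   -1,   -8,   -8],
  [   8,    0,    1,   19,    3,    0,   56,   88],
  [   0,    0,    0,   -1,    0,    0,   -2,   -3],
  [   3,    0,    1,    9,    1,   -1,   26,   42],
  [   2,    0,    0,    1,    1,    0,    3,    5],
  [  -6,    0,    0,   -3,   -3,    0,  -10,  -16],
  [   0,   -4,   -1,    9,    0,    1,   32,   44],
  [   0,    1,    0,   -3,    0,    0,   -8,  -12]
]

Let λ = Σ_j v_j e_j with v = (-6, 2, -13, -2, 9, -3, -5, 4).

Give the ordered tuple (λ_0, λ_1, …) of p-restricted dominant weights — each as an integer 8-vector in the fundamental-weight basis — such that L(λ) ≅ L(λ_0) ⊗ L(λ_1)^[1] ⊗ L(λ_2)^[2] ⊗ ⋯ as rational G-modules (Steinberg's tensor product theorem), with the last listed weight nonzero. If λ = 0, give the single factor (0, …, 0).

((1, 0, 0, 1, 0, 1, 0, 0),)

Converting to the ω-basis (c_i = row i of M dotted with v = (-6, 2, -13, -2, 9, -3, -5, 4)):
  c_1 = (2)·(-6) + (2)·(2) + (1)·(-13) + (-1)·(-2) + (1)·(9) + (-1)·(-3) + (-8)·(-5) + (-8)·(4) = 1
  c_2 = (8)·(-6) + (0)·(2) + (1)·(-13) + (19)·(-2) + (3)·(9) + (0)·(-3) + (56)·(-5) + (88)·(4) = 0
  c_3 = (0)·(-6) + (0)·(2) + (0)·(-13) + (-1)·(-2) + (0)·(9) + (0)·(-3) + (-2)·(-5) + (-3)·(4) = 0
  c_4 = (3)·(-6) + (0)·(2) + (1)·(-13) + (9)·(-2) + (1)·(9) + (-1)·(-3) + (26)·(-5) + (42)·(4) = 1
  c_5 = (2)·(-6) + (0)·(2) + (0)·(-13) + (1)·(-2) + (1)·(9) + (0)·(-3) + (3)·(-5) + (5)·(4) = 0
  c_6 = (-6)·(-6) + (0)·(2) + (0)·(-13) + (-3)·(-2) + (-3)·(9) + (0)·(-3) + (-10)·(-5) + (-16)·(4) = 1
  c_7 = (0)·(-6) + (-4)·(2) + (-1)·(-13) + (9)·(-2) + (0)·(9) + (1)·(-3) + (32)·(-5) + (44)·(4) = 0
  c_8 = (0)·(-6) + (1)·(2) + (0)·(-13) + (-3)·(-2) + (0)·(9) + (0)·(-3) + (-8)·(-5) + (-12)·(4) = 0
p = 2; digits c_i = Σ_j d_{ij}·2^j, 0 ≤ d_{ij} < 2:
  c_1 = 1 = 1·2^0
  c_2 = 0
  c_3 = 0
  c_4 = 1 = 1·2^0
  c_5 = 0
  c_6 = 1 = 1·2^0
  c_7 = 0
  c_8 = 0
Factor λ_0 = (1, 0, 0, 1, 0, 1, 0, 0)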